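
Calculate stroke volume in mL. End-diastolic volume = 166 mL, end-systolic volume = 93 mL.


SV = EDV - ESV
SV = 166 - 93
SV = 73 mL


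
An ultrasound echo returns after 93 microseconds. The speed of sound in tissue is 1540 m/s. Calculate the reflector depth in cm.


depth = c * t / 2
t = 93 us = 9.3000e-05 s
depth = 1540 * 9.3000e-05 / 2
depth = 0.07161 m = 7.161 cm


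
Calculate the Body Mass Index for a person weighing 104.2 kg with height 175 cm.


BMI = weight / height^2
height = 175 cm = 1.75 m
BMI = 104.2 / 1.75^2
BMI = 34.02 kg/m^2


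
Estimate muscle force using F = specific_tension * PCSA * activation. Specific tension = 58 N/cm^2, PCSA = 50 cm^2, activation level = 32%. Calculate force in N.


F = sigma * PCSA * activation
F = 58 * 50 * 0.32
F = 928 N


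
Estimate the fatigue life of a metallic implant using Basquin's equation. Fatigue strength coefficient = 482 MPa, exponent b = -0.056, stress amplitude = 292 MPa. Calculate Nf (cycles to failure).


sigma_a = sigma_f' * (2Nf)^b
2Nf = (sigma_a/sigma_f')^(1/b)
2Nf = (292/482)^(1/-0.056)
2Nf = 7706.5585
Nf = 3853


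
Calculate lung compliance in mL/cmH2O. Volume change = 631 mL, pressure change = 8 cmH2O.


C = dV / dP
C = 631 / 8
C = 78.88 mL/cmH2O


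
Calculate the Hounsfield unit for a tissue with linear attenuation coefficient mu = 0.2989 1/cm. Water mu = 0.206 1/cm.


HU = ((mu_tissue - mu_water) / mu_water) * 1000
HU = ((0.2989 - 0.206) / 0.206) * 1000
HU = 451


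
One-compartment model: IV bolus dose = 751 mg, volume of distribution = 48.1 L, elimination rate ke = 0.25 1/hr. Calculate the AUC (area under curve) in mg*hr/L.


C0 = Dose/Vd = 751/48.1 = 15.6133 mg/L
AUC = C0/ke = 15.6133/0.25
AUC = 62.45 mg*hr/L


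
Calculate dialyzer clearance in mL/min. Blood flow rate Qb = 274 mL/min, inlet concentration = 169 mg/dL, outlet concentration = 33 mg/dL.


K = Qb * (Cb_in - Cb_out) / Cb_in
K = 274 * (169 - 33) / 169
K = 220.5 mL/min


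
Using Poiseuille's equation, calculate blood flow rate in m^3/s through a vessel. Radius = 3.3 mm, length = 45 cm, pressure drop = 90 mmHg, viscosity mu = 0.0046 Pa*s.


Q = pi*r^4*dP / (8*mu*L)
r = 0.0033 m, L = 0.45 m
dP = 90 mmHg = 11998.98 Pa
Q = 2.6995e-04 m^3/s


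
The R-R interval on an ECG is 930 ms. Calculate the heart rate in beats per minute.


HR = 60 / RR_interval(s)
RR = 930 ms = 0.93 s
HR = 60 / 0.93 = 64.52 bpm


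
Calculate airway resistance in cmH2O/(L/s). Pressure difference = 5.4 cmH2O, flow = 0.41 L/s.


R = dP / flow
R = 5.4 / 0.41
R = 13.17 cmH2O/(L/s)


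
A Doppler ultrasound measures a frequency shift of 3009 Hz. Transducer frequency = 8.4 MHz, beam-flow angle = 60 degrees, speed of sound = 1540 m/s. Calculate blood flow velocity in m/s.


v = fd * c / (2 * f0 * cos(theta))
v = 3009 * 1540 / (2 * 8.4000e+06 * cos(60))
v = 0.5516 m/s


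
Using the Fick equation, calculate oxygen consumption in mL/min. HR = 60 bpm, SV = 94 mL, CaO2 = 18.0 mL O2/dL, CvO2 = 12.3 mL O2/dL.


CO = HR*SV = 60*94/1000 = 5.64 L/min
a-v O2 diff = 18.0 - 12.3 = 5.7 mL/dL
VO2 = CO * (CaO2-CvO2) * 10 dL/L
VO2 = 5.64 * 5.7 * 10
VO2 = 321.5 mL/min


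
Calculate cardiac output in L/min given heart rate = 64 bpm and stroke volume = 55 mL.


CO = HR * SV
CO = 64 * 55 / 1000
CO = 3.52 L/min


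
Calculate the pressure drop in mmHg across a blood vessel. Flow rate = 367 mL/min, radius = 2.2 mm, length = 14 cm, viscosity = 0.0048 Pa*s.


dP = 8*mu*L*Q / (pi*r^4)
Q = 367 mL/min = 6.11667e-06 m^3/s
dP = 446.821 Pa = 446.821 / 133.322 mmHg = 3.351 mmHg


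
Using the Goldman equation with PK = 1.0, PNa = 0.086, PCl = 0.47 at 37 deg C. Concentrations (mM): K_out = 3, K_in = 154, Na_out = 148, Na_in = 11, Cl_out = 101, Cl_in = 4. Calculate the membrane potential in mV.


Vm = (RT/F)*ln((PK*Ko + PNa*Nao + PCl*Cli)/(PK*Ki + PNa*Nai + PCl*Clo))
Numer = 17.608, Denom = 202.416
Vm = -65.26 mV


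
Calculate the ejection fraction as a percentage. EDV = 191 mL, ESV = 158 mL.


SV = EDV - ESV = 191 - 158 = 33 mL
EF = SV/EDV * 100 = 33/191 * 100
EF = 17.28%


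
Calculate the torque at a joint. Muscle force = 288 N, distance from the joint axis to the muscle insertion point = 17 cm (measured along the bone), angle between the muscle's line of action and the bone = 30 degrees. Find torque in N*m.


Torque = F * d * sin(theta)   (moment arm = d*sin(theta))
d = 17 cm = 0.17 m
Torque = 288 * 0.17 * sin(30)
Torque = 24.48 N*m


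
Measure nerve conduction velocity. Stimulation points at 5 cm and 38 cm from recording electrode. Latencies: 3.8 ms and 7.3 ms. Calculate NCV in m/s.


Distance = (38 - 5) / 100 = 0.33 m
dt = (7.3 - 3.8) / 1000 = 0.0035 s
NCV = dist / dt = 94.29 m/s


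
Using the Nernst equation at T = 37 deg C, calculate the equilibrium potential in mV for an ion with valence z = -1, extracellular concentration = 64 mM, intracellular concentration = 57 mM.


E = (RT/(zF)) * ln(C_out/C_in)
T = 37 + 273.15 = 310.15 K
E = (8.314 * 310.15 / (-1 * 96485)) * ln(64/57)
E = -3.096 mV


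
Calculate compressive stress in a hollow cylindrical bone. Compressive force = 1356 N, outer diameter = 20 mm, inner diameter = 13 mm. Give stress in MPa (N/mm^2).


A = pi*(r_o^2 - r_i^2)
r_o = 10 mm, r_i = 6.5 mm
A = 181.427 mm^2
sigma = F/A = 1356 / 181.427
sigma = 7.474 MPa


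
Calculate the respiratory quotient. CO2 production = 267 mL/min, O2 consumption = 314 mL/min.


RQ = VCO2 / VO2
RQ = 267 / 314
RQ = 0.8503


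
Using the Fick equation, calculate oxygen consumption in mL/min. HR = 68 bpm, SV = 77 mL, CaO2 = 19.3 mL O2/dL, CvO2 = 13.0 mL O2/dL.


CO = HR*SV = 68*77/1000 = 5.236 L/min
a-v O2 diff = 19.3 - 13.0 = 6.3 mL/dL
VO2 = CO * (CaO2-CvO2) * 10 dL/L
VO2 = 5.236 * 6.3 * 10
VO2 = 329.9 mL/min


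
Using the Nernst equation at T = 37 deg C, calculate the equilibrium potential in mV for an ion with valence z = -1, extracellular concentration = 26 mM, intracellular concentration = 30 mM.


E = (RT/(zF)) * ln(C_out/C_in)
T = 37 + 273.15 = 310.15 K
E = (8.314 * 310.15 / (-1 * 96485)) * ln(26/30)
E = 3.824 mV


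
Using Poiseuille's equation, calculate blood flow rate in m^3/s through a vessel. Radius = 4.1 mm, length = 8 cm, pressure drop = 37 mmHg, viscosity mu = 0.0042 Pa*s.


Q = pi*r^4*dP / (8*mu*L)
r = 0.0041 m, L = 0.08 m
dP = 37 mmHg = 4932.914 Pa
Q = 0.001629 m^3/s


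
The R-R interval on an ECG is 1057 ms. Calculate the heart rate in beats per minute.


HR = 60 / RR_interval(s)
RR = 1057 ms = 1.057 s
HR = 60 / 1.057 = 56.76 bpm


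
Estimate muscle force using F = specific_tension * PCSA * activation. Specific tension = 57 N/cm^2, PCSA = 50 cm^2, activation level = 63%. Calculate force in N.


F = sigma * PCSA * activation
F = 57 * 50 * 0.63
F = 1796 N


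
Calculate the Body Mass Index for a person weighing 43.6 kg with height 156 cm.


BMI = weight / height^2
height = 156 cm = 1.56 m
BMI = 43.6 / 1.56^2
BMI = 17.92 kg/m^2


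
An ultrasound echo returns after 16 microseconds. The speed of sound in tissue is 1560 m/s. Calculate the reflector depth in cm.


depth = c * t / 2
t = 16 us = 1.6000e-05 s
depth = 1560 * 1.6000e-05 / 2
depth = 0.01248 m = 1.248 cm


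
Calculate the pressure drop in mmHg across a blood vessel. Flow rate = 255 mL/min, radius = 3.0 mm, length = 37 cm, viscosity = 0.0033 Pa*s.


dP = 8*mu*L*Q / (pi*r^4)
Q = 255 mL/min = 4.25e-06 m^3/s
dP = 163.14 Pa = 163.14 / 133.322 mmHg = 1.224 mmHg


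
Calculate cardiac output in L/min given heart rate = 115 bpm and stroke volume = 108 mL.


CO = HR * SV
CO = 115 * 108 / 1000
CO = 12.42 L/min


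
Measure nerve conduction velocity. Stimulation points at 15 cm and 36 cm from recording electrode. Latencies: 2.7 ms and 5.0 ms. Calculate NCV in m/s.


Distance = (36 - 15) / 100 = 0.21 m
dt = (5.0 - 2.7) / 1000 = 0.0023 s
NCV = dist / dt = 91.3 m/s


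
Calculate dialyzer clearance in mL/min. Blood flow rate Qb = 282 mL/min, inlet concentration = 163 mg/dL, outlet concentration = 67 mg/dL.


K = Qb * (Cb_in - Cb_out) / Cb_in
K = 282 * (163 - 67) / 163
K = 166.1 mL/min


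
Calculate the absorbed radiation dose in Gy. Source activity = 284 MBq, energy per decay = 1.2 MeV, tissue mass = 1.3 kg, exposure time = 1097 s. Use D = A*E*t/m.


A = 284 MBq = 2.8400e+08 Bq
E = 1.2 MeV = 1.9224e-13 J
D = A*E*t/m = 2.8400e+08*1.9224e-13*1097/1.3
D = 0.04607 Gy


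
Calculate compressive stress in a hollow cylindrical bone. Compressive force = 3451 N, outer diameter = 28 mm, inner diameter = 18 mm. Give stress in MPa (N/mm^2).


A = pi*(r_o^2 - r_i^2)
r_o = 14 mm, r_i = 9 mm
A = 361.283 mm^2
sigma = F/A = 3451 / 361.283
sigma = 9.552 MPa


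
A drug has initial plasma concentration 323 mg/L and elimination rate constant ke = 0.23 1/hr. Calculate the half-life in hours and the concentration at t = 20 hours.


t_half = ln(2) / ke = 0.693147 / 0.23 = 3.014 hr
C(t) = C0 * exp(-ke*t) = 323 * exp(-0.23*20)
C(20) = 3.247 mg/L


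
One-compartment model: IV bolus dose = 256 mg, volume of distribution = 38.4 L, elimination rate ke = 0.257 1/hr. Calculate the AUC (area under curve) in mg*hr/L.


C0 = Dose/Vd = 256/38.4 = 6.66667 mg/L
AUC = C0/ke = 6.66667/0.257
AUC = 25.94 mg*hr/L


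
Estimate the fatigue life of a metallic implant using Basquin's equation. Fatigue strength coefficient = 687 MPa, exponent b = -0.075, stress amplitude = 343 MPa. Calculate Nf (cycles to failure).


sigma_a = sigma_f' * (2Nf)^b
2Nf = (sigma_a/sigma_f')^(1/b)
2Nf = (343/687)^(1/-0.075)
2Nf = 10523.694
Nf = 5262


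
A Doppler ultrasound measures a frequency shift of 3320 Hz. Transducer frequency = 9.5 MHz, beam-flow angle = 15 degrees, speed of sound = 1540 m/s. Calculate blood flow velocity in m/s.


v = fd * c / (2 * f0 * cos(theta))
v = 3320 * 1540 / (2 * 9.5000e+06 * cos(15))
v = 0.2786 m/s


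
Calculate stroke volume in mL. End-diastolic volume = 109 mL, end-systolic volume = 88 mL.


SV = EDV - ESV
SV = 109 - 88
SV = 21 mL


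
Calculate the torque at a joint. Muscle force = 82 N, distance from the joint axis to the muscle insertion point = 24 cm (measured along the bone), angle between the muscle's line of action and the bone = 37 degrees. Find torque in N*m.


Torque = F * d * sin(theta)   (moment arm = d*sin(theta))
d = 24 cm = 0.24 m
Torque = 82 * 0.24 * sin(37)
Torque = 11.84 N*m


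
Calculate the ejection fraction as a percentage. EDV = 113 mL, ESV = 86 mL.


SV = EDV - ESV = 113 - 86 = 27 mL
EF = SV/EDV * 100 = 27/113 * 100
EF = 23.89%


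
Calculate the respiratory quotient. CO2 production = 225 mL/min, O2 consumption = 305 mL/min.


RQ = VCO2 / VO2
RQ = 225 / 305
RQ = 0.7377


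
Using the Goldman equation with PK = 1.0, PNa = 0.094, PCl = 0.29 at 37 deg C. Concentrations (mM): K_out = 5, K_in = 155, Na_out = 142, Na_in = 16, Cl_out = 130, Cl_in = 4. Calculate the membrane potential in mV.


Vm = (RT/F)*ln((PK*Ko + PNa*Nao + PCl*Cli)/(PK*Ki + PNa*Nai + PCl*Clo))
Numer = 19.508, Denom = 194.204
Vm = -61.42 mV


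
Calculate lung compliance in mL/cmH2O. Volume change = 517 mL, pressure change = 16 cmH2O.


C = dV / dP
C = 517 / 16
C = 32.31 mL/cmH2O


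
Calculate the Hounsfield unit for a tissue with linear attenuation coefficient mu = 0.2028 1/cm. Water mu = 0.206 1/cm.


HU = ((mu_tissue - mu_water) / mu_water) * 1000
HU = ((0.2028 - 0.206) / 0.206) * 1000
HU = -15.53


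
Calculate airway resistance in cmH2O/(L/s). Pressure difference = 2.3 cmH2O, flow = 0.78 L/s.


R = dP / flow
R = 2.3 / 0.78
R = 2.949 cmH2O/(L/s)


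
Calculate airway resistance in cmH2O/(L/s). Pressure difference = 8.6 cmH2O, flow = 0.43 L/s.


R = dP / flow
R = 8.6 / 0.43
R = 20 cmH2O/(L/s)


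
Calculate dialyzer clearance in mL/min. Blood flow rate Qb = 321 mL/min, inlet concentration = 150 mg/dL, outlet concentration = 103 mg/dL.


K = Qb * (Cb_in - Cb_out) / Cb_in
K = 321 * (150 - 103) / 150
K = 100.6 mL/min


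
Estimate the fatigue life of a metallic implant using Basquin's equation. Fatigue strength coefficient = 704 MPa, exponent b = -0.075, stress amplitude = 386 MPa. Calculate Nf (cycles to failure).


sigma_a = sigma_f' * (2Nf)^b
2Nf = (sigma_a/sigma_f')^(1/b)
2Nf = (386/704)^(1/-0.075)
2Nf = 3018.5942
Nf = 1509


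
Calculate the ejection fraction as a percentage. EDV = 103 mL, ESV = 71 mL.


SV = EDV - ESV = 103 - 71 = 32 mL
EF = SV/EDV * 100 = 32/103 * 100
EF = 31.07%


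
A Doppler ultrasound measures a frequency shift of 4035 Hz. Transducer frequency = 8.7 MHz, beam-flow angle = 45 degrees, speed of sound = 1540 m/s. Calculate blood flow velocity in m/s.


v = fd * c / (2 * f0 * cos(theta))
v = 4035 * 1540 / (2 * 8.7000e+06 * cos(45))
v = 0.505 m/s


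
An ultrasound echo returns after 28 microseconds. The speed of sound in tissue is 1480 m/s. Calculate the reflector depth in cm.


depth = c * t / 2
t = 28 us = 2.8000e-05 s
depth = 1480 * 2.8000e-05 / 2
depth = 0.02072 m = 2.072 cm


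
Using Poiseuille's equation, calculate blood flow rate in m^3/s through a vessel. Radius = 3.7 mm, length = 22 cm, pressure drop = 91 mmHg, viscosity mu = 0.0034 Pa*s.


Q = pi*r^4*dP / (8*mu*L)
r = 0.0037 m, L = 0.22 m
dP = 91 mmHg = 12132.302 Pa
Q = 0.001194 m^3/s


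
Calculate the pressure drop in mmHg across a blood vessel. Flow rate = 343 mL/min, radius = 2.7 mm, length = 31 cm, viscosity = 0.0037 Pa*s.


dP = 8*mu*L*Q / (pi*r^4)
Q = 343 mL/min = 5.71667e-06 m^3/s
dP = 314.189 Pa = 314.189 / 133.322 mmHg = 2.357 mmHg


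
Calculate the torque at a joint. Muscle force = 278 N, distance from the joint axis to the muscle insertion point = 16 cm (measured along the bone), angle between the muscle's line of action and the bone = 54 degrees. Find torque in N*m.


Torque = F * d * sin(theta)   (moment arm = d*sin(theta))
d = 16 cm = 0.16 m
Torque = 278 * 0.16 * sin(54)
Torque = 35.99 N*m


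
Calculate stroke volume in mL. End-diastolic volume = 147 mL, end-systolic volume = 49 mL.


SV = EDV - ESV
SV = 147 - 49
SV = 98 mL


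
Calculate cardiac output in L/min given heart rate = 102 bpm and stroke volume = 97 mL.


CO = HR * SV
CO = 102 * 97 / 1000
CO = 9.894 L/min


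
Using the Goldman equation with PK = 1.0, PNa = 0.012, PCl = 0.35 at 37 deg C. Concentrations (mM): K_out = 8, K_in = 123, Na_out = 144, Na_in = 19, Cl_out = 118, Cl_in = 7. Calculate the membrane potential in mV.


Vm = (RT/F)*ln((PK*Ko + PNa*Nao + PCl*Cli)/(PK*Ki + PNa*Nai + PCl*Clo))
Numer = 12.178, Denom = 164.528
Vm = -69.58 mV


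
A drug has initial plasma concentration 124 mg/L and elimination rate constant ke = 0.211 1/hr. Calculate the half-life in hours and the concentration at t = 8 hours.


t_half = ln(2) / ke = 0.693147 / 0.211 = 3.285 hr
C(t) = C0 * exp(-ke*t) = 124 * exp(-0.211*8)
C(8) = 22.93 mg/L


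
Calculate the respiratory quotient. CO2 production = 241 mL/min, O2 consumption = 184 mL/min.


RQ = VCO2 / VO2
RQ = 241 / 184
RQ = 1.31


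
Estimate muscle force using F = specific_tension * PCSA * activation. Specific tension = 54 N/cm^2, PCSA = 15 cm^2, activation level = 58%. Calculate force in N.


F = sigma * PCSA * activation
F = 54 * 15 * 0.58
F = 469.8 N


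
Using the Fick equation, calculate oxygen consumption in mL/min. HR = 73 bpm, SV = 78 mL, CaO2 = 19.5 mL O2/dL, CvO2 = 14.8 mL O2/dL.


CO = HR*SV = 73*78/1000 = 5.694 L/min
a-v O2 diff = 19.5 - 14.8 = 4.7 mL/dL
VO2 = CO * (CaO2-CvO2) * 10 dL/L
VO2 = 5.694 * 4.7 * 10
VO2 = 267.6 mL/min


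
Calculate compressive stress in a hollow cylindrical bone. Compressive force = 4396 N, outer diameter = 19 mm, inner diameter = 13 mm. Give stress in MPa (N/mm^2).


A = pi*(r_o^2 - r_i^2)
r_o = 9.5 mm, r_i = 6.5 mm
A = 150.796 mm^2
sigma = F/A = 4396 / 150.796
sigma = 29.15 MPa


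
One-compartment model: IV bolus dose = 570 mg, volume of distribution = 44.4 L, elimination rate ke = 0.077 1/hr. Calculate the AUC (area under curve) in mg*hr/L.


C0 = Dose/Vd = 570/44.4 = 12.8378 mg/L
AUC = C0/ke = 12.8378/0.077
AUC = 166.7 mg*hr/L


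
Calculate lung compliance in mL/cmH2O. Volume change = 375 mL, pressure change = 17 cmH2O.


C = dV / dP
C = 375 / 17
C = 22.06 mL/cmH2O


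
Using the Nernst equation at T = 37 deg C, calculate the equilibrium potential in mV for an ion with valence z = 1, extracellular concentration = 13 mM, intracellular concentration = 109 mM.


E = (RT/(zF)) * ln(C_out/C_in)
T = 37 + 273.15 = 310.15 K
E = (8.314 * 310.15 / (1 * 96485)) * ln(13/109)
E = -56.83 mV


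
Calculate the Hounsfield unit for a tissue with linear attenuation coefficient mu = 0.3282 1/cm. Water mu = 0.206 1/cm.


HU = ((mu_tissue - mu_water) / mu_water) * 1000
HU = ((0.3282 - 0.206) / 0.206) * 1000
HU = 593.2


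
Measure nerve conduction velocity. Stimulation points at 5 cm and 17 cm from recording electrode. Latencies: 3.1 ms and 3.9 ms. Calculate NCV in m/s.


Distance = (17 - 5) / 100 = 0.12 m
dt = (3.9 - 3.1) / 1000 = 8.0000e-04 s
NCV = dist / dt = 150 m/s


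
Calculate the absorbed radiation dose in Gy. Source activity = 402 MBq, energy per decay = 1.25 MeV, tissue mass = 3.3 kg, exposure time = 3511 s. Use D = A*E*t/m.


A = 402 MBq = 4.0200e+08 Bq
E = 1.25 MeV = 2.0025e-13 J
D = A*E*t/m = 4.0200e+08*2.0025e-13*3511/3.3
D = 0.08565 Gy


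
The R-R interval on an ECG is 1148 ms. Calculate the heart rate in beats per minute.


HR = 60 / RR_interval(s)
RR = 1148 ms = 1.148 s
HR = 60 / 1.148 = 52.26 bpm


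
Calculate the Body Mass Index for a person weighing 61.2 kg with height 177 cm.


BMI = weight / height^2
height = 177 cm = 1.77 m
BMI = 61.2 / 1.77^2
BMI = 19.53 kg/m^2


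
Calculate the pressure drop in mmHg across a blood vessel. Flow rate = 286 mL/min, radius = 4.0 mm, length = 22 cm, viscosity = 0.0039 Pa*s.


dP = 8*mu*L*Q / (pi*r^4)
Q = 286 mL/min = 4.76667e-06 m^3/s
dP = 40.682 Pa = 40.682 / 133.322 mmHg = 0.3051 mmHg


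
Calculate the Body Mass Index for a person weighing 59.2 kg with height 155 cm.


BMI = weight / height^2
height = 155 cm = 1.55 m
BMI = 59.2 / 1.55^2
BMI = 24.64 kg/m^2


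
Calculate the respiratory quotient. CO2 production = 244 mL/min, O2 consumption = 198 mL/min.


RQ = VCO2 / VO2
RQ = 244 / 198
RQ = 1.232


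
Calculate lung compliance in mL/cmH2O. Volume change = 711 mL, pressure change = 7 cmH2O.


C = dV / dP
C = 711 / 7
C = 101.6 mL/cmH2O


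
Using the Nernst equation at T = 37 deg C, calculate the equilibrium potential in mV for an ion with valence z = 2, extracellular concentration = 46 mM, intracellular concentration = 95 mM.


E = (RT/(zF)) * ln(C_out/C_in)
T = 37 + 273.15 = 310.15 K
E = (8.314 * 310.15 / (2 * 96485)) * ln(46/95)
E = -9.691 mV


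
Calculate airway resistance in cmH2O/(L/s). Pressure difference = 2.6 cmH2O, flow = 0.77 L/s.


R = dP / flow
R = 2.6 / 0.77
R = 3.377 cmH2O/(L/s)


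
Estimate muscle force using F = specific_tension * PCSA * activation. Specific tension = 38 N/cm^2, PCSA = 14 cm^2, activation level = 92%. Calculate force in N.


F = sigma * PCSA * activation
F = 38 * 14 * 0.92
F = 489.4 N


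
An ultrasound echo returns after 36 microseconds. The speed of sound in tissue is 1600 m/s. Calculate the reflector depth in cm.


depth = c * t / 2
t = 36 us = 3.6000e-05 s
depth = 1600 * 3.6000e-05 / 2
depth = 0.0288 m = 2.88 cm


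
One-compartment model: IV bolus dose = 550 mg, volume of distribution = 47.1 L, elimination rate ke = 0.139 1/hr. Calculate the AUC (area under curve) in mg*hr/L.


C0 = Dose/Vd = 550/47.1 = 11.6773 mg/L
AUC = C0/ke = 11.6773/0.139
AUC = 84.01 mg*hr/L


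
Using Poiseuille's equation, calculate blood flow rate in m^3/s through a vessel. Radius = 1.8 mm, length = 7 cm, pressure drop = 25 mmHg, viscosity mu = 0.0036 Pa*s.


Q = pi*r^4*dP / (8*mu*L)
r = 0.0018 m, L = 0.07 m
dP = 25 mmHg = 3333.05 Pa
Q = 5.4524e-05 m^3/s


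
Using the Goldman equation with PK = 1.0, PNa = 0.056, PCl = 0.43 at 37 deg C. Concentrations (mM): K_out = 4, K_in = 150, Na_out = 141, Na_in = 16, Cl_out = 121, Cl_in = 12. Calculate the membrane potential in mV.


Vm = (RT/F)*ln((PK*Ko + PNa*Nao + PCl*Cli)/(PK*Ki + PNa*Nai + PCl*Clo))
Numer = 17.056, Denom = 202.926
Vm = -66.18 mV


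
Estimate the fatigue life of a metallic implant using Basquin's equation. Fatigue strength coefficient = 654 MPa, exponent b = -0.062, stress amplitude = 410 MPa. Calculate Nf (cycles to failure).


sigma_a = sigma_f' * (2Nf)^b
2Nf = (sigma_a/sigma_f')^(1/b)
2Nf = (410/654)^(1/-0.062)
2Nf = 1865.8177
Nf = 932.9


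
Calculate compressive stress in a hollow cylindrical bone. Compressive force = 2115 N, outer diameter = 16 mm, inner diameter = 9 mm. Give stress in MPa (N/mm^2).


A = pi*(r_o^2 - r_i^2)
r_o = 8 mm, r_i = 4.5 mm
A = 137.445 mm^2
sigma = F/A = 2115 / 137.445
sigma = 15.39 MPa


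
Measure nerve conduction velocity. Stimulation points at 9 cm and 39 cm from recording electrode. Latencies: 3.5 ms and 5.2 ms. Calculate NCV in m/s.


Distance = (39 - 9) / 100 = 0.3 m
dt = (5.2 - 3.5) / 1000 = 0.0017 s
NCV = dist / dt = 176.5 m/s


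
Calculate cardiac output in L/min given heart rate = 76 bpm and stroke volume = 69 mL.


CO = HR * SV
CO = 76 * 69 / 1000
CO = 5.244 L/min


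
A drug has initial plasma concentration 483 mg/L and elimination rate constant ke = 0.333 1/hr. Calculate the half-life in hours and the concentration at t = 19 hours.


t_half = ln(2) / ke = 0.693147 / 0.333 = 2.082 hr
C(t) = C0 * exp(-ke*t) = 483 * exp(-0.333*19)
C(19) = 0.8633 mg/L


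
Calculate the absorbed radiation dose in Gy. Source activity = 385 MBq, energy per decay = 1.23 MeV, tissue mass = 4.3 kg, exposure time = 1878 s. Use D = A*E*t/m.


A = 385 MBq = 3.8500e+08 Bq
E = 1.23 MeV = 1.97046e-13 J
D = A*E*t/m = 3.8500e+08*1.97046e-13*1878/4.3
D = 0.03313 Gy


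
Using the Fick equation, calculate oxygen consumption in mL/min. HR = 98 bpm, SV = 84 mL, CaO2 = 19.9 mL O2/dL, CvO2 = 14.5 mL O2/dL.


CO = HR*SV = 98*84/1000 = 8.232 L/min
a-v O2 diff = 19.9 - 14.5 = 5.4 mL/dL
VO2 = CO * (CaO2-CvO2) * 10 dL/L
VO2 = 8.232 * 5.4 * 10
VO2 = 444.5 mL/min


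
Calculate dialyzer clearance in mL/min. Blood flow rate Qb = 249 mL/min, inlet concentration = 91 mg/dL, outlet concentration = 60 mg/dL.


K = Qb * (Cb_in - Cb_out) / Cb_in
K = 249 * (91 - 60) / 91
K = 84.82 mL/min


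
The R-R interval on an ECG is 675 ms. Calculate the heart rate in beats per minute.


HR = 60 / RR_interval(s)
RR = 675 ms = 0.675 s
HR = 60 / 0.675 = 88.89 bpm


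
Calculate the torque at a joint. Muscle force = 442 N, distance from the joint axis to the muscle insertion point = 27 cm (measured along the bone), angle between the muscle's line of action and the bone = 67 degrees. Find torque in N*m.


Torque = F * d * sin(theta)   (moment arm = d*sin(theta))
d = 27 cm = 0.27 m
Torque = 442 * 0.27 * sin(67)
Torque = 109.9 N*m


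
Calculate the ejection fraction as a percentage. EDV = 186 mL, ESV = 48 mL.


SV = EDV - ESV = 186 - 48 = 138 mL
EF = SV/EDV * 100 = 138/186 * 100
EF = 74.19%


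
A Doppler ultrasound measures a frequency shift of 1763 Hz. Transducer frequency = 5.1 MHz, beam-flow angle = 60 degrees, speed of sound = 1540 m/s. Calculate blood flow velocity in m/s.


v = fd * c / (2 * f0 * cos(theta))
v = 1763 * 1540 / (2 * 5.1000e+06 * cos(60))
v = 0.5324 m/s


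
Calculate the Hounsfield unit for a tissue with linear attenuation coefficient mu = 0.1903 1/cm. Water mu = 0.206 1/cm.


HU = ((mu_tissue - mu_water) / mu_water) * 1000
HU = ((0.1903 - 0.206) / 0.206) * 1000
HU = -76.21


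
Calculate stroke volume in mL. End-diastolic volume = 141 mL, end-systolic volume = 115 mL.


SV = EDV - ESV
SV = 141 - 115
SV = 26 mL


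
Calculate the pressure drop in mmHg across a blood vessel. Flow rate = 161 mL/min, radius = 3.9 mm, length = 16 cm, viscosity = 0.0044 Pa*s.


dP = 8*mu*L*Q / (pi*r^4)
Q = 161 mL/min = 2.68333e-06 m^3/s
dP = 20.7935 Pa = 20.7935 / 133.322 mmHg = 0.156 mmHg


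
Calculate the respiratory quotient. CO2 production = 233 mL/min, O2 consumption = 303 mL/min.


RQ = VCO2 / VO2
RQ = 233 / 303
RQ = 0.769


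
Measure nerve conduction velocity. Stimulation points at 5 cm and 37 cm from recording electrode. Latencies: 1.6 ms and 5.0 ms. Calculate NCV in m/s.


Distance = (37 - 5) / 100 = 0.32 m
dt = (5.0 - 1.6) / 1000 = 0.0034 s
NCV = dist / dt = 94.12 m/s


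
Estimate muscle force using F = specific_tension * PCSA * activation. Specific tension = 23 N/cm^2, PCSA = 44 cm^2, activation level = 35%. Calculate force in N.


F = sigma * PCSA * activation
F = 23 * 44 * 0.35
F = 354.2 N


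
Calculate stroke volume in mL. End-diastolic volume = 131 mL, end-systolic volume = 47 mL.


SV = EDV - ESV
SV = 131 - 47
SV = 84 mL


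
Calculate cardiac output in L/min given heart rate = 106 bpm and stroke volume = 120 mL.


CO = HR * SV
CO = 106 * 120 / 1000
CO = 12.72 L/min


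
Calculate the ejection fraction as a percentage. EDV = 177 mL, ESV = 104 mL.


SV = EDV - ESV = 177 - 104 = 73 mL
EF = SV/EDV * 100 = 73/177 * 100
EF = 41.24%


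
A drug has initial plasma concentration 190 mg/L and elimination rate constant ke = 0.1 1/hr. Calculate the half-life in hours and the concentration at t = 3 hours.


t_half = ln(2) / ke = 0.693147 / 0.1 = 6.931 hr
C(t) = C0 * exp(-ke*t) = 190 * exp(-0.1*3)
C(3) = 140.8 mg/L


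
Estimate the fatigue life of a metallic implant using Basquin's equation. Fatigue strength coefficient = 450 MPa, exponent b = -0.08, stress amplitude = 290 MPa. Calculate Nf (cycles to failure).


sigma_a = sigma_f' * (2Nf)^b
2Nf = (sigma_a/sigma_f')^(1/b)
2Nf = (290/450)^(1/-0.08)
2Nf = 242.76241
Nf = 121.4


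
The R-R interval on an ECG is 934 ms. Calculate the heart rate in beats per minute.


HR = 60 / RR_interval(s)
RR = 934 ms = 0.934 s
HR = 60 / 0.934 = 64.24 bpm


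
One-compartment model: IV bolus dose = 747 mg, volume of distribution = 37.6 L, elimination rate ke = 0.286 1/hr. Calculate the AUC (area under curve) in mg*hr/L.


C0 = Dose/Vd = 747/37.6 = 19.867 mg/L
AUC = C0/ke = 19.867/0.286
AUC = 69.47 mg*hr/L


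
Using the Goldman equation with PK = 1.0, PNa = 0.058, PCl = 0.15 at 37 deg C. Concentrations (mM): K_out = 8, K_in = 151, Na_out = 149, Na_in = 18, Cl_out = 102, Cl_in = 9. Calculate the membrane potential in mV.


Vm = (RT/F)*ln((PK*Ko + PNa*Nao + PCl*Cli)/(PK*Ki + PNa*Nai + PCl*Clo))
Numer = 17.992, Denom = 167.344
Vm = -59.6 mV


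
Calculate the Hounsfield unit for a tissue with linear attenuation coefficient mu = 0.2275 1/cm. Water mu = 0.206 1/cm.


HU = ((mu_tissue - mu_water) / mu_water) * 1000
HU = ((0.2275 - 0.206) / 0.206) * 1000
HU = 104.4


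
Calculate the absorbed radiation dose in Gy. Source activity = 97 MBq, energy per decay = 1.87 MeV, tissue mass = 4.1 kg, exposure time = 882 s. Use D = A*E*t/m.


A = 97 MBq = 9.7000e+07 Bq
E = 1.87 MeV = 2.99574e-13 J
D = A*E*t/m = 9.7000e+07*2.99574e-13*882/4.1
D = 0.006251 Gy


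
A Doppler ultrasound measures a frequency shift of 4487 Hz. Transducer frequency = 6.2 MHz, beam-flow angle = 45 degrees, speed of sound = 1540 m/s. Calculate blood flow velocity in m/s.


v = fd * c / (2 * f0 * cos(theta))
v = 4487 * 1540 / (2 * 6.2000e+06 * cos(45))
v = 0.7881 m/s


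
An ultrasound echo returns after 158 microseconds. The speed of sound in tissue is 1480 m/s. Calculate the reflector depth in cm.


depth = c * t / 2
t = 158 us = 1.5800e-04 s
depth = 1480 * 1.5800e-04 / 2
depth = 0.11692 m = 11.692 cm


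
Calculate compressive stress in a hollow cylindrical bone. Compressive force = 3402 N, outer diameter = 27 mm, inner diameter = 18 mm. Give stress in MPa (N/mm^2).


A = pi*(r_o^2 - r_i^2)
r_o = 13.5 mm, r_i = 9 mm
A = 318.086 mm^2
sigma = F/A = 3402 / 318.086
sigma = 10.7 MPa


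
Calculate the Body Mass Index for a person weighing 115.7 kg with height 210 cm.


BMI = weight / height^2
height = 210 cm = 2.1 m
BMI = 115.7 / 2.1^2
BMI = 26.24 kg/m^2


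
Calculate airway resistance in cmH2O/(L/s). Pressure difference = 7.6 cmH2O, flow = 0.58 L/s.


R = dP / flow
R = 7.6 / 0.58
R = 13.1 cmH2O/(L/s)


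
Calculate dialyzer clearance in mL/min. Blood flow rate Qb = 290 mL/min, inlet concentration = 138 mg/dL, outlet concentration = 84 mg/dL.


K = Qb * (Cb_in - Cb_out) / Cb_in
K = 290 * (138 - 84) / 138
K = 113.5 mL/min


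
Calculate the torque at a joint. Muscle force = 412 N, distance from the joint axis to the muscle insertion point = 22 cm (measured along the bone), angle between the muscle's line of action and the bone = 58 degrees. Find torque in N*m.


Torque = F * d * sin(theta)   (moment arm = d*sin(theta))
d = 22 cm = 0.22 m
Torque = 412 * 0.22 * sin(58)
Torque = 76.87 N*m


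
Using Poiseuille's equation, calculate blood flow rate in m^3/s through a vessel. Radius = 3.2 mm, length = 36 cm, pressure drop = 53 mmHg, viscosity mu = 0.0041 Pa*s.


Q = pi*r^4*dP / (8*mu*L)
r = 0.0032 m, L = 0.36 m
dP = 53 mmHg = 7066.066 Pa
Q = 1.9713e-04 m^3/s


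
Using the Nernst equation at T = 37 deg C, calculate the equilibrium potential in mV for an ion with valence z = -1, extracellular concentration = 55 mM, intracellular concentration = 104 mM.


E = (RT/(zF)) * ln(C_out/C_in)
T = 37 + 273.15 = 310.15 K
E = (8.314 * 310.15 / (-1 * 96485)) * ln(55/104)
E = 17.03 mV


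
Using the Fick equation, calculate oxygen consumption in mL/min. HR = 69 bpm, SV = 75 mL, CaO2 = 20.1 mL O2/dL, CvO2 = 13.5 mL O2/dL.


CO = HR*SV = 69*75/1000 = 5.175 L/min
a-v O2 diff = 20.1 - 13.5 = 6.6 mL/dL
VO2 = CO * (CaO2-CvO2) * 10 dL/L
VO2 = 5.175 * 6.6 * 10
VO2 = 341.6 mL/min


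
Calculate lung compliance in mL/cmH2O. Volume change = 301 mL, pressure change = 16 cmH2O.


C = dV / dP
C = 301 / 16
C = 18.81 mL/cmH2O


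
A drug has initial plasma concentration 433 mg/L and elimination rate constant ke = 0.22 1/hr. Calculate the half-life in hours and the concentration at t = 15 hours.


t_half = ln(2) / ke = 0.693147 / 0.22 = 3.151 hr
C(t) = C0 * exp(-ke*t) = 433 * exp(-0.22*15)
C(15) = 15.97 mg/L


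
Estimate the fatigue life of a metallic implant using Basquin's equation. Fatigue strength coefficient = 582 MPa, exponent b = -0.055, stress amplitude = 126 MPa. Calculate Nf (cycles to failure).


sigma_a = sigma_f' * (2Nf)^b
2Nf = (sigma_a/sigma_f')^(1/b)
2Nf = (126/582)^(1/-0.055)
2Nf = 1.2099617e+12
Nf = 6.0498e+11


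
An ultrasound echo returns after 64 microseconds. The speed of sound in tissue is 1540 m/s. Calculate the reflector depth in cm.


depth = c * t / 2
t = 64 us = 6.4000e-05 s
depth = 1540 * 6.4000e-05 / 2
depth = 0.04928 m = 4.928 cm


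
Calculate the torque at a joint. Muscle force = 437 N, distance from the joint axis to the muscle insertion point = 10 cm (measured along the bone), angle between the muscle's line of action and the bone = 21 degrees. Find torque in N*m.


Torque = F * d * sin(theta)   (moment arm = d*sin(theta))
d = 10 cm = 0.1 m
Torque = 437 * 0.1 * sin(21)
Torque = 15.66 N*m


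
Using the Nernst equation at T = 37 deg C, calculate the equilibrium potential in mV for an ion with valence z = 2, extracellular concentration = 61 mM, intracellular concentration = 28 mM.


E = (RT/(zF)) * ln(C_out/C_in)
T = 37 + 273.15 = 310.15 K
E = (8.314 * 310.15 / (2 * 96485)) * ln(61/28)
E = 10.41 mV


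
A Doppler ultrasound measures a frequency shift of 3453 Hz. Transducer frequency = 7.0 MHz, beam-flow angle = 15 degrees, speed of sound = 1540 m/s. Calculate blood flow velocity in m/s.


v = fd * c / (2 * f0 * cos(theta))
v = 3453 * 1540 / (2 * 7.0000e+06 * cos(15))
v = 0.3932 m/s


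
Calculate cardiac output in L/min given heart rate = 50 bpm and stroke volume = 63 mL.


CO = HR * SV
CO = 50 * 63 / 1000
CO = 3.15 L/min


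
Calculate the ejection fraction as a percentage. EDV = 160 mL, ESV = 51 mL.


SV = EDV - ESV = 160 - 51 = 109 mL
EF = SV/EDV * 100 = 109/160 * 100
EF = 68.12%


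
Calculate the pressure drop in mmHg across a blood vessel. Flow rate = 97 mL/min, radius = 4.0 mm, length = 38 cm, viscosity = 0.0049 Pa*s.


dP = 8*mu*L*Q / (pi*r^4)
Q = 97 mL/min = 1.61667e-06 m^3/s
dP = 29.9434 Pa = 29.9434 / 133.322 mmHg = 0.2246 mmHg


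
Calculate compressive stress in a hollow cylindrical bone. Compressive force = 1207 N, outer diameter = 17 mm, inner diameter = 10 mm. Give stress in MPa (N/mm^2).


A = pi*(r_o^2 - r_i^2)
r_o = 8.5 mm, r_i = 5 mm
A = 148.44 mm^2
sigma = F/A = 1207 / 148.44
sigma = 8.131 MPa


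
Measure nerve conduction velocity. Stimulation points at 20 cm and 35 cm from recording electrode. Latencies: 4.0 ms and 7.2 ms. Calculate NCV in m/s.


Distance = (35 - 20) / 100 = 0.15 m
dt = (7.2 - 4.0) / 1000 = 0.0032 s
NCV = dist / dt = 46.87 m/s


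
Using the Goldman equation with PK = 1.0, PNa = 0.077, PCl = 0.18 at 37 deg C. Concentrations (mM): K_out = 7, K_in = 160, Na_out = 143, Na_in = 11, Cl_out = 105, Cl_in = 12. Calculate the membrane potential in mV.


Vm = (RT/F)*ln((PK*Ko + PNa*Nao + PCl*Cli)/(PK*Ki + PNa*Nai + PCl*Clo))
Numer = 20.171, Denom = 179.747
Vm = -58.46 mV


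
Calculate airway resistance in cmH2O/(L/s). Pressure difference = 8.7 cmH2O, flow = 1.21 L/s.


R = dP / flow
R = 8.7 / 1.21
R = 7.19 cmH2O/(L/s)


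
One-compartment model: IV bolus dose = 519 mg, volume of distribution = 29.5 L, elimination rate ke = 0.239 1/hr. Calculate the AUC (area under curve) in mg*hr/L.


C0 = Dose/Vd = 519/29.5 = 17.5932 mg/L
AUC = C0/ke = 17.5932/0.239
AUC = 73.61 mg*hr/L


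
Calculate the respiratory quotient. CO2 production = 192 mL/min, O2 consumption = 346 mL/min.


RQ = VCO2 / VO2
RQ = 192 / 346
RQ = 0.5549


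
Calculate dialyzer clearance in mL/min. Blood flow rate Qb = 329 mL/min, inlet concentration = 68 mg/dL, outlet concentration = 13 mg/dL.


K = Qb * (Cb_in - Cb_out) / Cb_in
K = 329 * (68 - 13) / 68
K = 266.1 mL/min


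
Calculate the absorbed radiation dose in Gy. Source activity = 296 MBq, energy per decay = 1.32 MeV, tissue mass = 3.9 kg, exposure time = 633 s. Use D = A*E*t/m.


A = 296 MBq = 2.9600e+08 Bq
E = 1.32 MeV = 2.11464e-13 J
D = A*E*t/m = 2.9600e+08*2.11464e-13*633/3.9
D = 0.01016 Gy


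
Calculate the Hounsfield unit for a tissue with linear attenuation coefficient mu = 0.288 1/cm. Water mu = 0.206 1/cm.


HU = ((mu_tissue - mu_water) / mu_water) * 1000
HU = ((0.288 - 0.206) / 0.206) * 1000
HU = 398.1


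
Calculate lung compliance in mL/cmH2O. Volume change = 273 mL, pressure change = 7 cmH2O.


C = dV / dP
C = 273 / 7
C = 39 mL/cmH2O


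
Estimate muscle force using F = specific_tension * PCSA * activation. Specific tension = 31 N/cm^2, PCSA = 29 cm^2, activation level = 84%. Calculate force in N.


F = sigma * PCSA * activation
F = 31 * 29 * 0.84
F = 755.2 N


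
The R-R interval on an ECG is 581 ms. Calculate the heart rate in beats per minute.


HR = 60 / RR_interval(s)
RR = 581 ms = 0.581 s
HR = 60 / 0.581 = 103.3 bpm


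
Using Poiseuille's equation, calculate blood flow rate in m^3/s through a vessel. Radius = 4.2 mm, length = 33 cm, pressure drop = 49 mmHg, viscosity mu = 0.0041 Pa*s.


Q = pi*r^4*dP / (8*mu*L)
r = 0.0042 m, L = 0.33 m
dP = 49 mmHg = 6532.778 Pa
Q = 5.9001e-04 m^3/s


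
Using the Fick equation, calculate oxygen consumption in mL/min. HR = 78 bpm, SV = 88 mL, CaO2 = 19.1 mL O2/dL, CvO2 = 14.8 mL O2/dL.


CO = HR*SV = 78*88/1000 = 6.864 L/min
a-v O2 diff = 19.1 - 14.8 = 4.3 mL/dL
VO2 = CO * (CaO2-CvO2) * 10 dL/L
VO2 = 6.864 * 4.3 * 10
VO2 = 295.2 mL/min


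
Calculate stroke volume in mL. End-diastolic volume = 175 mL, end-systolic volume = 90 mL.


SV = EDV - ESV
SV = 175 - 90
SV = 85 mL


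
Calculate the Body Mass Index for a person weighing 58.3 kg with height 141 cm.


BMI = weight / height^2
height = 141 cm = 1.41 m
BMI = 58.3 / 1.41^2
BMI = 29.32 kg/m^2


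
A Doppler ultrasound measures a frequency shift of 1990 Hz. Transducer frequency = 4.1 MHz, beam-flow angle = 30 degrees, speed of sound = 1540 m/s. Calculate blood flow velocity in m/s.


v = fd * c / (2 * f0 * cos(theta))
v = 1990 * 1540 / (2 * 4.1000e+06 * cos(30))
v = 0.4315 m/s


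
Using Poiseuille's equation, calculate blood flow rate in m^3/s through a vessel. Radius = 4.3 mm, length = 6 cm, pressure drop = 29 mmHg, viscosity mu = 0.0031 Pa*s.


Q = pi*r^4*dP / (8*mu*L)
r = 0.0043 m, L = 0.06 m
dP = 29 mmHg = 3866.338 Pa
Q = 0.002791 m^3/s


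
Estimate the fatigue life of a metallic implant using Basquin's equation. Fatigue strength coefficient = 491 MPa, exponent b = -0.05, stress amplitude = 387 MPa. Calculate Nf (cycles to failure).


sigma_a = sigma_f' * (2Nf)^b
2Nf = (sigma_a/sigma_f')^(1/b)
2Nf = (387/491)^(1/-0.05)
2Nf = 116.79131
Nf = 58.4


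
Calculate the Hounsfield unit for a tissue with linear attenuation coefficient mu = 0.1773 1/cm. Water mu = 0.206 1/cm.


HU = ((mu_tissue - mu_water) / mu_water) * 1000
HU = ((0.1773 - 0.206) / 0.206) * 1000
HU = -139.3


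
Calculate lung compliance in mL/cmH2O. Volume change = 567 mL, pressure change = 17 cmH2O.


C = dV / dP
C = 567 / 17
C = 33.35 mL/cmH2O


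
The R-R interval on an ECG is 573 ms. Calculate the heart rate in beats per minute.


HR = 60 / RR_interval(s)
RR = 573 ms = 0.573 s
HR = 60 / 0.573 = 104.7 bpm


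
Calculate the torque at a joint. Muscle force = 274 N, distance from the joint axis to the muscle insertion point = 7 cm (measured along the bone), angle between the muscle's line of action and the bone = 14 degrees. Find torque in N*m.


Torque = F * d * sin(theta)   (moment arm = d*sin(theta))
d = 7 cm = 0.07 m
Torque = 274 * 0.07 * sin(14)
Torque = 4.64 N*m


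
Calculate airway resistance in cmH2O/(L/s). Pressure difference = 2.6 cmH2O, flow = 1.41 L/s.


R = dP / flow
R = 2.6 / 1.41
R = 1.844 cmH2O/(L/s)


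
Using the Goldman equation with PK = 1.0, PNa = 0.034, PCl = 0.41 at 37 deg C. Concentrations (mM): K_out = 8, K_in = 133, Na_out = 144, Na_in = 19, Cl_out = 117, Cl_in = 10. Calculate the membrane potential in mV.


Vm = (RT/F)*ln((PK*Ko + PNa*Nao + PCl*Cli)/(PK*Ki + PNa*Nai + PCl*Clo))
Numer = 16.996, Denom = 181.616
Vm = -63.31 mV


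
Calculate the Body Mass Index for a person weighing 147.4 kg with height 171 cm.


BMI = weight / height^2
height = 171 cm = 1.71 m
BMI = 147.4 / 1.71^2
BMI = 50.41 kg/m^2


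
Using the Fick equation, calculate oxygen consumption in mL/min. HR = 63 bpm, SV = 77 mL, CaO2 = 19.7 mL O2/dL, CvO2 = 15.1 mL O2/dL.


CO = HR*SV = 63*77/1000 = 4.851 L/min
a-v O2 diff = 19.7 - 15.1 = 4.6 mL/dL
VO2 = CO * (CaO2-CvO2) * 10 dL/L
VO2 = 4.851 * 4.6 * 10
VO2 = 223.1 mL/min


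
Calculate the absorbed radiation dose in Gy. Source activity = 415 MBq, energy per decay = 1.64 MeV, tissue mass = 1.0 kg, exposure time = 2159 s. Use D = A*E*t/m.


A = 415 MBq = 4.1500e+08 Bq
E = 1.64 MeV = 2.62728e-13 J
D = A*E*t/m = 4.1500e+08*2.62728e-13*2159/1.0
D = 0.2354 Gy


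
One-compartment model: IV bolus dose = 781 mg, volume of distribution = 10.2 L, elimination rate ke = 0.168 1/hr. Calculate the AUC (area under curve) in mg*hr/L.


C0 = Dose/Vd = 781/10.2 = 76.5686 mg/L
AUC = C0/ke = 76.5686/0.168
AUC = 455.8 mg*hr/L


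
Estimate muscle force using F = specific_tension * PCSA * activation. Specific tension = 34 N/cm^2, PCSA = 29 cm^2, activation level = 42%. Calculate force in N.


F = sigma * PCSA * activation
F = 34 * 29 * 0.42
F = 414.1 N


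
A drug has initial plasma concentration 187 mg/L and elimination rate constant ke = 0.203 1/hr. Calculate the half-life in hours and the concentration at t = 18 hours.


t_half = ln(2) / ke = 0.693147 / 0.203 = 3.415 hr
C(t) = C0 * exp(-ke*t) = 187 * exp(-0.203*18)
C(18) = 4.841 mg/L
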